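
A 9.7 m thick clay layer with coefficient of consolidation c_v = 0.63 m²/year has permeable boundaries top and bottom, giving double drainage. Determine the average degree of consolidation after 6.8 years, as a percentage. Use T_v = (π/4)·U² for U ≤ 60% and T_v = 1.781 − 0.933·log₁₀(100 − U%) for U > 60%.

U ≈ 48.2 %

Drainage path length: H_d = H/2 = 4.85 m (double drainage).
T_v = c_v·t/H_d² = 0.63×6.8/4.85² = 0.18212.
T_v = 0.18212 corresponds to the U ≤ 60% branch:
U = √(4T_v/π) = 0.4815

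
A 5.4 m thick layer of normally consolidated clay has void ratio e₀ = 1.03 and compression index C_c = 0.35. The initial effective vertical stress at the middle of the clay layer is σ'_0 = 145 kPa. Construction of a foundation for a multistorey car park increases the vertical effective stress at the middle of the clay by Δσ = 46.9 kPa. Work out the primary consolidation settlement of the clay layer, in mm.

S_c ≈ 113 mm

Final effective stress: σ'_f = σ'_0 + Δσ = 145 + 46.9 = 191.9 kPa.
Normally consolidated clay, so the full stress increment lies on the virgin compression line:
S_c = C_c·H/(1+e₀)·log₁₀(σ'_f/σ'_0) = 0.35×5.4/(1+1.03)×log₁₀(191.9/145)
    = 0.93103 × 0.12171 = 0.1133 m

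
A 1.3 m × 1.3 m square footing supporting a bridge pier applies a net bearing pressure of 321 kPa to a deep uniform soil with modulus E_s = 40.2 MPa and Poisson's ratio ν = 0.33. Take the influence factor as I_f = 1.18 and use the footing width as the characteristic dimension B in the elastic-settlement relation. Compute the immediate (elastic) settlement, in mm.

S_e ≈ 10.9 mm

Immediate (elastic) settlement: S_e = q·B·(1−ν²)/E_s · I_f.
E_s = 40.2 MPa = 40200 kPa.
S_e = 321 × 1.3 × (1 − 0.33²) / 40200 × 1.18
    = 321 × 1.3 × 0.8911 / 40200 × 1.18
    = 0.01092 m = 10.92 mm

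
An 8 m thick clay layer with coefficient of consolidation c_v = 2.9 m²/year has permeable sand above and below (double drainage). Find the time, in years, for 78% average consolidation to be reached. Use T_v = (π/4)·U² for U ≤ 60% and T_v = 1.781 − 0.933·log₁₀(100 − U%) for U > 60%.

t ≈ 2.92 years

Drainage path length: H_d = H/2 = 4 m (double drainage).
U > 60%: T_v = 1.781 − 0.933·log₁₀(100 − 78) = 0.52852.
t = T_v·H_d²/c_v = 0.52852×4²/2.9 = 2.916 years.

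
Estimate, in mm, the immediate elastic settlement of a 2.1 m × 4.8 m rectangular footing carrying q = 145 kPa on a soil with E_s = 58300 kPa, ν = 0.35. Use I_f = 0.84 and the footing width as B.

S_e ≈ 3.85 mm

Immediate (elastic) settlement: S_e = q·B·(1−ν²)/E_s · I_f.
S_e = 145 × 2.1 × (1 − 0.35²) / 58300 × 0.84
    = 145 × 2.1 × 0.8775 / 58300 × 0.84
    = 0.00385 m = 3.85 mm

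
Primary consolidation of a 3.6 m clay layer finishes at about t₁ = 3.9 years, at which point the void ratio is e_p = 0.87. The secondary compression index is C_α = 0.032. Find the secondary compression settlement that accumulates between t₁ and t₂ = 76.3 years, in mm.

S_s ≈ 79.6 mm

Secondary compression: S_s = C_α·H/(1+e_p)·log₁₀(t₂/t₁)
S_s = 0.032×3.6/(1+0.87)×log₁₀(76.3/3.9)
    = 0.0616 × 1.291 = 0.07956 m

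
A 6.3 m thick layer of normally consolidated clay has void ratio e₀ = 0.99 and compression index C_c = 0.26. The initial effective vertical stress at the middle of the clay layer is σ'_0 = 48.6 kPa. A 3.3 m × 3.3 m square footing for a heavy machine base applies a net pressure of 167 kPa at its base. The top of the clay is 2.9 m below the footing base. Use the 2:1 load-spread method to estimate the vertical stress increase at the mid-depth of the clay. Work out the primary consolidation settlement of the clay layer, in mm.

S_c ≈ 127 mm

Mid-depth of clay below the footing base: z = 2.9 + 6.3/2 = 6.05 m.
Stress increase at mid-clay by the 2:1 spreading method:
Δσ = qBL/((B+z)(L+z)) = 167×3.3×3.3/((3.3+6.05)(3.3+6.05)) = 20.803 kPa
Final effective stress: σ'_f = σ'_0 + Δσ = 48.6 + 20.803 = 69.403 kPa.
Normally consolidated clay, so the full stress increment lies on the virgin compression line:
S_c = C_c·H/(1+e₀)·log₁₀(σ'_f/σ'_0) = 0.26×6.3/(1+0.99)×log₁₀(69.403/48.6)
    = 0.82312 × 0.15474 = 0.1274 m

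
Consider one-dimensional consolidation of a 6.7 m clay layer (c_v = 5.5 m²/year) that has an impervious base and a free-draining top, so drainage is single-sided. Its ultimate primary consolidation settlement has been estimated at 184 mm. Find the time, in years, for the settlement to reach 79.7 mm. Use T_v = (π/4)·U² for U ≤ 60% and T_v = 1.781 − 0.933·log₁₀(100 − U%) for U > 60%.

t ≈ 1.2 years

Drainage path length: H_d = H = 6.7 m (single drainage).
U = S(t)/S_ult = 79.7/184 = 0.4332.
U ≤ 60%: T_v = (π/4)·U² = (π/4)×0.43315² = 0.14736.
t = T_v·H_d²/c_v = 0.14736×6.7²/5.5 = 1.203 years.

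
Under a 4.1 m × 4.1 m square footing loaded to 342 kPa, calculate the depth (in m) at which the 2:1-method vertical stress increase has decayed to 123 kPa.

2:1 spreading — at depth z the loaded area has grown by z in each plan dimension:
qB²/(B+z)² = Δσ_z ⇒ z = B(√(q/Δσ_z) − 1) = 4.1×(√(342/123) − 1) = 2.737 m

z ≈ 2.74 m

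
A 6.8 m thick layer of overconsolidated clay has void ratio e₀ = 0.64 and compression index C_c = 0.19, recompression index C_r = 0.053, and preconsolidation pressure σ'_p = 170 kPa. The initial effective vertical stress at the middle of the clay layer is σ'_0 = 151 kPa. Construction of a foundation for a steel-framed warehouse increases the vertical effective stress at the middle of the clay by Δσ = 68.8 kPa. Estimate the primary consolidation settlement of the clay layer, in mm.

S_c ≈ 99.2 mm

Final effective stress: σ'_f = 151 + 68.8 = 219.8 kPa.
σ'_f = 219.8 > σ'_p = 170 kPa, so the stress path crosses the preconsolidation pressure — recompression up to σ'_p, then virgin compression beyond:
S_c = H/(1+e₀)·[C_r·log₁₀(σ'_p/σ'_0) + C_c·log₁₀(σ'_f/σ'_p)]
    = 6.8/1.64 × [0.053×log₁₀(170/151) + 0.19×log₁₀(219.8/170)]
    = 4.1463 × [0.002728 + 0.0212] = 0.09921 m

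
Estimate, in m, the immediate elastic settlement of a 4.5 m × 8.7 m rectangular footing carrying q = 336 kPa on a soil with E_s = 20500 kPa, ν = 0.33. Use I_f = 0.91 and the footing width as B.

Immediate (elastic) settlement: S_e = q·B·(1−ν²)/E_s · I_f.
S_e = 336 × 4.5 × (1 − 0.33²) / 20500 × 0.91
    = 336 × 4.5 × 0.8911 / 20500 × 0.91
    = 0.05981 m

S_e ≈ 0.0598 m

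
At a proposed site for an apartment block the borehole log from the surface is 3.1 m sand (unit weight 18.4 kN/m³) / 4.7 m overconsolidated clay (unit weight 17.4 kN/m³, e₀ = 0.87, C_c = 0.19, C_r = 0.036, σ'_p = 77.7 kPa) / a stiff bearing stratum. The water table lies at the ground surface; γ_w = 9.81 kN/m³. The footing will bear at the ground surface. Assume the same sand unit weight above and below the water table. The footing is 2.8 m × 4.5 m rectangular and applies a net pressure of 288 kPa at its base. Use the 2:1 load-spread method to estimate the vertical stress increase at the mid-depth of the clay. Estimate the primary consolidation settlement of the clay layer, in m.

S_c ≈ 0.0493 m

Mid-depth of clay below the ground surface: z = 3.1 + 4.7/2 = 5.45 m.
Total vertical stress at mid-clay: σ_v = 18.4×3.1 + 17.4×2.35 = 97.93 kPa.
Pore pressure: u = 9.81×(5.45 − 0) = 53.465 kPa.
Initial effective stress: σ'_0 = σ_v − u = 97.93 − 53.465 = 44.465 kPa.
Stress increase at mid-clay by the 2:1 spreading method:
Δσ = qBL/((B+z)(L+z)) = 288×2.8×4.5/((2.8+5.45)(4.5+5.45)) = 44.206 kPa
Final effective stress: σ'_f = 44.465 + 44.206 = 88.671 kPa.
σ'_f = 88.671 > σ'_p = 77.7 kPa, so the stress path crosses the preconsolidation pressure — recompression up to σ'_p, then virgin compression beyond:
S_c = H/(1+e₀)·[C_r·log₁₀(σ'_p/σ'_0) + C_c·log₁₀(σ'_f/σ'_p)]
    = 4.7/1.87 × [0.036×log₁₀(77.7/44.465) + 0.19×log₁₀(88.671/77.7)]
    = 2.5134 × [0.0087265 + 0.010899] = 0.04933 m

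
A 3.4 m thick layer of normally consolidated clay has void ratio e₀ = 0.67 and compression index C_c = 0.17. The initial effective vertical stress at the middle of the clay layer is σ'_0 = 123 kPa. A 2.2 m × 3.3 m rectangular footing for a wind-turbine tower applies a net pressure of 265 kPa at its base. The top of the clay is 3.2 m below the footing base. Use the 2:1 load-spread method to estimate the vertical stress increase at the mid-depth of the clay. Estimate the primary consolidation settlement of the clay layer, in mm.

S_c ≈ 35.8 mm

Mid-depth of clay below the footing base: z = 3.2 + 3.4/2 = 4.9 m.
Stress increase at mid-clay by the 2:1 spreading method:
Δσ = qBL/((B+z)(L+z)) = 265×2.2×3.3/((2.2+4.9)(3.3+4.9)) = 33.045 kPa
Final effective stress: σ'_f = σ'_0 + Δσ = 123 + 33.045 = 156.05 kPa.
Normally consolidated clay, so the full stress increment lies on the virgin compression line:
S_c = C_c·H/(1+e₀)·log₁₀(σ'_f/σ'_0) = 0.17×3.4/(1+0.67)×log₁₀(156.05/123)
    = 0.34611 × 0.10336 = 0.03577 m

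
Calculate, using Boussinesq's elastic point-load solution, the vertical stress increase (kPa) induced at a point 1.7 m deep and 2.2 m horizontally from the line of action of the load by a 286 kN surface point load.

Δσ_z ≈ 4.04 kPa

Boussinesq vertical stress below a point load on an elastic half-space:
Δσ_z = 3P/(2πz²) · [1 + (r/z)²]^(−5/2)
r/z = 2.2/1.7 = 1.2941; [1+(r/z)²]^(−5/2) = 0.085466.
Δσ_z = 3×286/(2π×1.7²) × 0.085466 = 47.251 × 0.085466 = 4.038 kPa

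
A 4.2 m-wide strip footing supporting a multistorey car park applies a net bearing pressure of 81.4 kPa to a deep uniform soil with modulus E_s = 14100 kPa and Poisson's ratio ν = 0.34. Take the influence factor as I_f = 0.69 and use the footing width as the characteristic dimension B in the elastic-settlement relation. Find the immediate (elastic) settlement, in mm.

S_e ≈ 14.8 mm

Immediate (elastic) settlement: S_e = q·B·(1−ν²)/E_s · I_f.
S_e = 81.4 × 4.2 × (1 − 0.34²) / 14100 × 0.69
    = 81.4 × 4.2 × 0.8844 / 14100 × 0.69
    = 0.0148 m = 14.8 mm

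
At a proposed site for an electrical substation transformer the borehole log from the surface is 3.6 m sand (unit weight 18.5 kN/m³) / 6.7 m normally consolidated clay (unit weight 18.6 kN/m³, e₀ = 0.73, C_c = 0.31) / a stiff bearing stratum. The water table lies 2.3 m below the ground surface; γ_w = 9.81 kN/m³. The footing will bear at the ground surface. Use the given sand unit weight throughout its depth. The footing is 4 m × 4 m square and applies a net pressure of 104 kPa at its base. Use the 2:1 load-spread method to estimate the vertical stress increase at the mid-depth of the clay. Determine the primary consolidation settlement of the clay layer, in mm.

S_c ≈ 80.4 mm

Mid-depth of clay below the ground surface: z = 3.6 + 6.7/2 = 6.95 m.
Total vertical stress at mid-clay: σ_v = 18.5×3.6 + 18.6×3.35 = 128.91 kPa.
Pore pressure: u = 9.81×(6.95 − 2.3) = 45.617 kPa.
Initial effective stress: σ'_0 = σ_v − u = 128.91 − 45.617 = 83.293 kPa.
Stress increase at mid-clay by the 2:1 spreading method:
Δσ = qBL/((B+z)(L+z)) = 104×4×4/((4+6.95)(4+6.95)) = 13.878 kPa
Final effective stress: σ'_f = σ'_0 + Δσ = 83.293 + 13.878 = 97.171 kPa.
Normally consolidated clay, so the full stress increment lies on the virgin compression line:
S_c = C_c·H/(1+e₀)·log₁₀(σ'_f/σ'_0) = 0.31×6.7/(1+0.73)×log₁₀(97.171/83.293)
    = 1.2006 × 0.066928 = 0.08035 m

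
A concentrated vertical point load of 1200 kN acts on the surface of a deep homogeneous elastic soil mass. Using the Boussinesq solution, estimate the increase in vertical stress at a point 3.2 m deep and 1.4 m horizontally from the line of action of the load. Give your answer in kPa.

Δσ_z ≈ 36.1 kPa

Boussinesq vertical stress below a point load on an elastic half-space:
Δσ_z = 3P/(2πz²) · [1 + (r/z)²]^(−5/2)
r/z = 1.4/3.2 = 0.4375; [1+(r/z)²]^(−5/2) = 0.64543.
Δσ_z = 3×1200/(2π×3.2²) × 0.64543 = 55.953 × 0.64543 = 36.11 kPa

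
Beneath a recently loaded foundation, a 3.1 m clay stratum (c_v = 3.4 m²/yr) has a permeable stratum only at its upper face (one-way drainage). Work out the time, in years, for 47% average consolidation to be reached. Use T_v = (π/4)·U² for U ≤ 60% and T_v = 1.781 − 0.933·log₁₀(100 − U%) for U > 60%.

Drainage path length: H_d = H = 3.1 m (single drainage).
U ≤ 60%: T_v = (π/4)·U² = (π/4)×0.47² = 0.17349.
t = T_v·H_d²/c_v = 0.17349×3.1²/3.4 = 0.4904 years.

t ≈ 0.49 years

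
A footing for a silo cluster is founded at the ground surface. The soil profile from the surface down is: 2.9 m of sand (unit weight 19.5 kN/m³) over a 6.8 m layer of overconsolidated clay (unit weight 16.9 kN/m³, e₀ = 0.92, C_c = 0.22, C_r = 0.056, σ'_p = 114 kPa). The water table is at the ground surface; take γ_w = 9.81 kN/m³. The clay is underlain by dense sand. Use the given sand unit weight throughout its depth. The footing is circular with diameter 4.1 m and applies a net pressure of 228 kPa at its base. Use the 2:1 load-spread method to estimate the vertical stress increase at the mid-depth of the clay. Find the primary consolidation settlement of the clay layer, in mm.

S_c ≈ 44.6 mm

Mid-depth of clay below the ground surface: z = 2.9 + 6.8/2 = 6.3 m.
Total vertical stress at mid-clay: σ_v = 19.5×2.9 + 16.9×3.4 = 114.01 kPa.
Pore pressure: u = 9.81×(6.3 − 0) = 61.803 kPa.
Initial effective stress: σ'_0 = σ_v − u = 114.01 − 61.803 = 52.207 kPa.
Stress increase at mid-clay by the 2:1 spreading method:
Δσ ≈ qD²/(D+z)² = 228×4.1²/(4.1+6.3)² = 35.435 kPa
Final effective stress: σ'_f = 52.207 + 35.435 = 87.642 kPa.
σ'_f = 87.642 ≤ σ'_p = 114 kPa, so the clay remains overconsolidated and only the recompression index applies:
S_c = C_r·H/(1+e₀)·log₁₀(σ'_f/σ'_0) = 0.056×6.8/1.92×log₁₀(87.642/52.207)
    = 0.19834 × 0.22498 = 0.04462 m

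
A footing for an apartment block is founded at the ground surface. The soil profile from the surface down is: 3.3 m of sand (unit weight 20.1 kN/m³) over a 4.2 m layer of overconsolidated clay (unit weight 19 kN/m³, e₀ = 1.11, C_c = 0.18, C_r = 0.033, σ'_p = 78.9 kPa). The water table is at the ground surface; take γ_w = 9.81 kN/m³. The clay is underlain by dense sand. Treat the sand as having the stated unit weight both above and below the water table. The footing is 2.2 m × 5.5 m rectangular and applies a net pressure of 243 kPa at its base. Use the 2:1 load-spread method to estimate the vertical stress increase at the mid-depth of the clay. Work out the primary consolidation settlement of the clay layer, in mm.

Mid-depth of clay below the ground surface: z = 3.3 + 4.2/2 = 5.4 m.
Total vertical stress at mid-clay: σ_v = 20.1×3.3 + 19×2.1 = 106.23 kPa.
Pore pressure: u = 9.81×(5.4 − 0) = 52.974 kPa.
Initial effective stress: σ'_0 = σ_v − u = 106.23 − 52.974 = 53.256 kPa.
Stress increase at mid-clay by the 2:1 spreading method:
Δσ = qBL/((B+z)(L+z)) = 243×2.2×5.5/((2.2+5.4)(5.5+5.4)) = 35.494 kPa
Final effective stress: σ'_f = 53.256 + 35.494 = 88.75 kPa.
σ'_f = 88.75 > σ'_p = 78.9 kPa, so the stress path crosses the preconsolidation pressure — recompression up to σ'_p, then virgin compression beyond:
S_c = H/(1+e₀)·[C_r·log₁₀(σ'_p/σ'_0) + C_c·log₁₀(σ'_f/σ'_p)]
    = 4.2/2.11 × [0.033×log₁₀(78.9/53.256) + 0.18×log₁₀(88.75/78.9)]
    = 1.9905 × [0.0056334 + 0.0091964] = 0.02952 m

S_c ≈ 29.5 mm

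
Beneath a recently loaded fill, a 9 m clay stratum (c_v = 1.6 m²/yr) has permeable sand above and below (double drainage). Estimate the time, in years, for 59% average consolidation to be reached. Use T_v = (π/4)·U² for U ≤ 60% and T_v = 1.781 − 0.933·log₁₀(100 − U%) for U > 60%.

Drainage path length: H_d = H/2 = 4.5 m (double drainage).
U ≤ 60%: T_v = (π/4)·U² = (π/4)×0.59² = 0.2734.
t = T_v·H_d²/c_v = 0.2734×4.5²/1.6 = 3.46 years.

t ≈ 3.46 years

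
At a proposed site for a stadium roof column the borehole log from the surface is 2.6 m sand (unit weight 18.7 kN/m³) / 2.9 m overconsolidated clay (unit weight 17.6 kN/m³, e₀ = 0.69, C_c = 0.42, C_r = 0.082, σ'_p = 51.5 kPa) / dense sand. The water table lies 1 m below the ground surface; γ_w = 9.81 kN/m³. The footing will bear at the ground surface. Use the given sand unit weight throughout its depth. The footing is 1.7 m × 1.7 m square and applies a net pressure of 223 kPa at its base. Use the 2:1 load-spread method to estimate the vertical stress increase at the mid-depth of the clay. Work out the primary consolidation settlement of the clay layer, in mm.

Mid-depth of clay below the ground surface: z = 2.6 + 2.9/2 = 4.05 m.
Total vertical stress at mid-clay: σ_v = 18.7×2.6 + 17.6×1.45 = 74.14 kPa.
Pore pressure: u = 9.81×(4.05 − 1) = 29.921 kPa.
Initial effective stress: σ'_0 = σ_v − u = 74.14 − 29.921 = 44.219 kPa.
Stress increase at mid-clay by the 2:1 spreading method:
Δσ = qBL/((B+z)(L+z)) = 223×1.7×1.7/((1.7+4.05)(1.7+4.05)) = 19.492 kPa
Final effective stress: σ'_f = 44.219 + 19.492 = 63.711 kPa.
σ'_f = 63.711 > σ'_p = 51.5 kPa, so the stress path crosses the preconsolidation pressure — recompression up to σ'_p, then virgin compression beyond:
S_c = H/(1+e₀)·[C_r·log₁₀(σ'_p/σ'_0) + C_c·log₁₀(σ'_f/σ'_p)]
    = 2.9/1.69 × [0.082×log₁₀(51.5/44.219) + 0.42×log₁₀(63.711/51.5)]
    = 1.716 × [0.0054283 + 0.038811] = 0.07591 m

S_c ≈ 75.9 mm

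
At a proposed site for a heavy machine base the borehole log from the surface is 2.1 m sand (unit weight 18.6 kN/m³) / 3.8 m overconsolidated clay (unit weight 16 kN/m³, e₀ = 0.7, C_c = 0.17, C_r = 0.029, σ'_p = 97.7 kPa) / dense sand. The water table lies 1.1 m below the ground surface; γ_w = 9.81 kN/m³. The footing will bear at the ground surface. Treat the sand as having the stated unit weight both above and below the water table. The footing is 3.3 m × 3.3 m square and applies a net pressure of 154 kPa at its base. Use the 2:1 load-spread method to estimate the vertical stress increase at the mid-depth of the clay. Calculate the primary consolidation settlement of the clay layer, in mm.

S_c ≈ 16 mm

Mid-depth of clay below the ground surface: z = 2.1 + 3.8/2 = 4 m.
Total vertical stress at mid-clay: σ_v = 18.6×2.1 + 16×1.9 = 69.46 kPa.
Pore pressure: u = 9.81×(4 − 1.1) = 28.449 kPa.
Initial effective stress: σ'_0 = σ_v − u = 69.46 − 28.449 = 41.011 kPa.
Stress increase at mid-clay by the 2:1 spreading method:
Δσ = qBL/((B+z)(L+z)) = 154×3.3×3.3/((3.3+4)(3.3+4)) = 31.47 kPa
Final effective stress: σ'_f = 41.011 + 31.47 = 72.481 kPa.
σ'_f = 72.481 ≤ σ'_p = 97.7 kPa, so the clay remains overconsolidated and only the recompression index applies:
S_c = C_r·H/(1+e₀)·log₁₀(σ'_f/σ'_0) = 0.029×3.8/1.7×log₁₀(72.481/41.011)
    = 0.064824 × 0.24732 = 0.01603 m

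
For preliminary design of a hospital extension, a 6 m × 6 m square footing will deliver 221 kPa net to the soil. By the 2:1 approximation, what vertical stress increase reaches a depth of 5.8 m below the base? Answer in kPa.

By the 2:1 method the load spreads at 1 horizontal : 2 vertical, so at depth z the loaded area has grown by z in each plan dimension:
Δσ = qBL/((B+z)(L+z)) = 221×6×6/((6+5.8)(6+5.8)) = 57.139 kPa

Δσ_z ≈ 57.1 kPa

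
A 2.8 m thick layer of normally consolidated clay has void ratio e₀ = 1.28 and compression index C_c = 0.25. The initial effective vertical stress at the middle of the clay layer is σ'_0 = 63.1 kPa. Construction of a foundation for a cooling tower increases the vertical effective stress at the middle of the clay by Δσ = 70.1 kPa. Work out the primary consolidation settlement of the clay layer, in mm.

Final effective stress: σ'_f = σ'_0 + Δσ = 63.1 + 70.1 = 133.2 kPa.
Normally consolidated clay, so the full stress increment lies on the virgin compression line:
S_c = C_c·H/(1+e₀)·log₁₀(σ'_f/σ'_0) = 0.25×2.8/(1+1.28)×log₁₀(133.2/63.1)
    = 0.30702 × 0.32447 = 0.09962 m

S_c ≈ 99.6 mm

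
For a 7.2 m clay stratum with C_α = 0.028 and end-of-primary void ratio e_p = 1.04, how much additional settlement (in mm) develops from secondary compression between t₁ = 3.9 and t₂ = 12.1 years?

S_s ≈ 48.6 mm

Secondary compression: S_s = C_α·H/(1+e_p)·log₁₀(t₂/t₁)
S_s = 0.028×7.2/(1+1.04)×log₁₀(12.1/3.9)
    = 0.09882 × 0.4917 = 0.04859 m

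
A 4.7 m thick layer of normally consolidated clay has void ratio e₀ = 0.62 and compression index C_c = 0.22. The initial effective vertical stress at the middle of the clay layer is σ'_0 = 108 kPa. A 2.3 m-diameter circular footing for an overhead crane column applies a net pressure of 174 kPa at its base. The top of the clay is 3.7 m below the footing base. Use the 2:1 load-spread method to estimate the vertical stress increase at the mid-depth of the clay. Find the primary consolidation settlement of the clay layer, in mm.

Mid-depth of clay below the footing base: z = 3.7 + 4.7/2 = 6.05 m.
Stress increase at mid-clay by the 2:1 spreading method:
Δσ ≈ qD²/(D+z)² = 174×2.3²/(2.3+6.05)² = 13.202 kPa
Final effective stress: σ'_f = σ'_0 + Δσ = 108 + 13.202 = 121.2 kPa.
Normally consolidated clay, so the full stress increment lies on the virgin compression line:
S_c = C_c·H/(1+e₀)·log₁₀(σ'_f/σ'_0) = 0.22×4.7/(1+0.62)×log₁₀(121.2/108)
    = 0.63827 × 0.050079 = 0.03196 m

S_c ≈ 32 mm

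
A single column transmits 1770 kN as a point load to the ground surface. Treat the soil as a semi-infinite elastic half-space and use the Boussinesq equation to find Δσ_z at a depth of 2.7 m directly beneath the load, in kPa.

Δσ_z ≈ 116 kPa

Boussinesq vertical stress below a point load on an elastic half-space:
Δσ_z = 3P/(2πz²) · [1 + (r/z)²]^(−5/2)
r/z = 0/2.7 = 0; [1+(r/z)²]^(−5/2) = 1.
Δσ_z = 3×1770/(2π×2.7²) × 1 = 115.93 × 1 = 115.9 kPa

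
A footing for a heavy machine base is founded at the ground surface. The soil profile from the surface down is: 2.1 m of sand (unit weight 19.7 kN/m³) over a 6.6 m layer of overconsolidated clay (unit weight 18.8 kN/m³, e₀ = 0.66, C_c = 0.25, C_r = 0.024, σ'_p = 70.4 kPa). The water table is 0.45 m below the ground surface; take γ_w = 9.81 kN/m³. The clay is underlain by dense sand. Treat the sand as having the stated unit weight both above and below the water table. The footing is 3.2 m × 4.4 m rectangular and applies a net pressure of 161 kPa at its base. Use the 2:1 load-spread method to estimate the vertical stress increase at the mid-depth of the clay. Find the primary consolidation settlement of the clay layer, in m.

Mid-depth of clay below the ground surface: z = 2.1 + 6.6/2 = 5.4 m.
Total vertical stress at mid-clay: σ_v = 19.7×2.1 + 18.8×3.3 = 103.41 kPa.
Pore pressure: u = 9.81×(5.4 − 0.45) = 48.56 kPa.
Initial effective stress: σ'_0 = σ_v − u = 103.41 − 48.56 = 54.85 kPa.
Stress increase at mid-clay by the 2:1 spreading method:
Δσ = qBL/((B+z)(L+z)) = 161×3.2×4.4/((3.2+5.4)(4.4+5.4)) = 26.897 kPa
Final effective stress: σ'_f = 54.85 + 26.897 = 81.747 kPa.
σ'_f = 81.747 > σ'_p = 70.4 kPa, so the stress path crosses the preconsolidation pressure — recompression up to σ'_p, then virgin compression beyond:
S_c = H/(1+e₀)·[C_r·log₁₀(σ'_p/σ'_0) + C_c·log₁₀(σ'_f/σ'_p)]
    = 6.6/1.66 × [0.024×log₁₀(70.4/54.85) + 0.25×log₁₀(81.747/70.4)]
    = 3.9759 × [0.0026015 + 0.016225] = 0.07485 m

S_c ≈ 0.0749 m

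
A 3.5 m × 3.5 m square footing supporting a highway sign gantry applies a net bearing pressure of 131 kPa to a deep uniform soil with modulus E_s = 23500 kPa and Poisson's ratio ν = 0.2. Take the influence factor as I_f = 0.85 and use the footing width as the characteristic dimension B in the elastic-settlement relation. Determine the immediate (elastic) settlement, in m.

S_e ≈ 0.0159 m

Immediate (elastic) settlement: S_e = q·B·(1−ν²)/E_s · I_f.
S_e = 131 × 3.5 × (1 − 0.2²) / 23500 × 0.85
    = 131 × 3.5 × 0.96 / 23500 × 0.85
    = 0.01592 m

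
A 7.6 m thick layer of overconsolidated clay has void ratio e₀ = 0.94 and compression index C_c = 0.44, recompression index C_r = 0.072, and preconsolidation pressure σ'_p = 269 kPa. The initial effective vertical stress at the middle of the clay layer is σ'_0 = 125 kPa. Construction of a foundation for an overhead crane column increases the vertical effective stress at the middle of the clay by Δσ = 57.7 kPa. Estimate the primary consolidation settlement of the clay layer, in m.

Final effective stress: σ'_f = 125 + 57.7 = 182.7 kPa.
σ'_f = 182.7 ≤ σ'_p = 269 kPa, so the clay remains overconsolidated and only the recompression index applies:
S_c = C_r·H/(1+e₀)·log₁₀(σ'_f/σ'_0) = 0.072×7.6/1.94×log₁₀(182.7/125)
    = 0.28206 × 0.16483 = 0.04649 m

S_c ≈ 0.0465 m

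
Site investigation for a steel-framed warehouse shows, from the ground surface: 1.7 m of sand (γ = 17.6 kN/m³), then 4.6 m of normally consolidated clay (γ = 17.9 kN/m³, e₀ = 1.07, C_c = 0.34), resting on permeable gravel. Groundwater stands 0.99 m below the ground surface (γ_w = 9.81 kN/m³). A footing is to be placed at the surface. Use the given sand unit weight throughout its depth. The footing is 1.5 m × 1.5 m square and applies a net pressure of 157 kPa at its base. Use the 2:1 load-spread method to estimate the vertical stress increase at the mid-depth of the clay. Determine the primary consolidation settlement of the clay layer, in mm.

Mid-depth of clay below the ground surface: z = 1.7 + 4.6/2 = 4 m.
Total vertical stress at mid-clay: σ_v = 17.6×1.7 + 17.9×2.3 = 71.09 kPa.
Pore pressure: u = 9.81×(4 − 0.99) = 29.528 kPa.
Initial effective stress: σ'_0 = σ_v − u = 71.09 − 29.528 = 41.562 kPa.
Stress increase at mid-clay by the 2:1 spreading method:
Δσ = qBL/((B+z)(L+z)) = 157×1.5×1.5/((1.5+4)(1.5+4)) = 11.678 kPa
Final effective stress: σ'_f = σ'_0 + Δσ = 41.562 + 11.678 = 53.24 kPa.
Normally consolidated clay, so the full stress increment lies on the virgin compression line:
S_c = C_c·H/(1+e₀)·log₁₀(σ'_f/σ'_0) = 0.34×4.6/(1+1.07)×log₁₀(53.24/41.562)
    = 0.75556 × 0.10754 = 0.08125 m

S_c ≈ 81.3 mm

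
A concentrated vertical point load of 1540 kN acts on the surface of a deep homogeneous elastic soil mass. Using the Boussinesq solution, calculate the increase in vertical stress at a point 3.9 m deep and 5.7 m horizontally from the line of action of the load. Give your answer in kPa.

Δσ_z ≈ 2.78 kPa

Boussinesq vertical stress below a point load on an elastic half-space:
Δσ_z = 3P/(2πz²) · [1 + (r/z)²]^(−5/2)
r/z = 5.7/3.9 = 1.4615; [1+(r/z)²]^(−5/2) = 0.057415.
Δσ_z = 3×1540/(2π×3.9²) × 0.057415 = 48.343 × 0.057415 = 2.776 kPa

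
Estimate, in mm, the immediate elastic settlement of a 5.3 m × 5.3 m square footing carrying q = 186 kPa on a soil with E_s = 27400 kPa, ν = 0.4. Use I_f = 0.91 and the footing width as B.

Immediate (elastic) settlement: S_e = q·B·(1−ν²)/E_s · I_f.
S_e = 186 × 5.3 × (1 − 0.4²) / 27400 × 0.91
    = 186 × 5.3 × 0.84 / 27400 × 0.91
    = 0.0275 m = 27.5 mm

S_e ≈ 27.5 mm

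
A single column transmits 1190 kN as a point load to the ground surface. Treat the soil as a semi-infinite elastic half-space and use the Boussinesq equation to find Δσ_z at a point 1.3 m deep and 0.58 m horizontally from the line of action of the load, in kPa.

Boussinesq vertical stress below a point load on an elastic half-space:
Δσ_z = 3P/(2πz²) · [1 + (r/z)²]^(−5/2)
r/z = 0.58/1.3 = 0.44615; [1+(r/z)²]^(−5/2) = 0.63519.
Δσ_z = 3×1190/(2π×1.3²) × 0.63519 = 336.2 × 0.63519 = 213.6 kPa

Δσ_z ≈ 214 kPa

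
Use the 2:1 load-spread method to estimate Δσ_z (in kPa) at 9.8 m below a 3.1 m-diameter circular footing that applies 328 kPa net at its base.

Δσ_z ≈ 18.9 kPa

By the 2:1 method the load spreads at 1 horizontal : 2 vertical, so at depth z the loaded area has grown by z in each plan dimension:
Δσ ≈ qD²/(D+z)² = 328×3.1²/(3.1+9.8)² = 18.942 kPa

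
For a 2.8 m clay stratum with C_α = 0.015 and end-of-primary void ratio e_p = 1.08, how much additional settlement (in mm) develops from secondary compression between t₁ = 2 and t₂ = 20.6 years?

Secondary compression: S_s = C_α·H/(1+e_p)·log₁₀(t₂/t₁)
S_s = 0.015×2.8/(1+1.08)×log₁₀(20.6/2)
    = 0.02019 × 1.013 = 0.02045 m

S_s ≈ 20.5 mm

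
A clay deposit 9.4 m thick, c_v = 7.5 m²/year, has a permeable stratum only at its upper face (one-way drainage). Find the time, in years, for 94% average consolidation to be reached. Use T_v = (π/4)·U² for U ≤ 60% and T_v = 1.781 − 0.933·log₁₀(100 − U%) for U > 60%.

t ≈ 12.4 years

Drainage path length: H_d = H = 9.4 m (single drainage).
U > 60%: T_v = 1.781 − 0.933·log₁₀(100 − 94) = 1.055.
t = T_v·H_d²/c_v = 1.055×9.4²/7.5 = 12.43 years.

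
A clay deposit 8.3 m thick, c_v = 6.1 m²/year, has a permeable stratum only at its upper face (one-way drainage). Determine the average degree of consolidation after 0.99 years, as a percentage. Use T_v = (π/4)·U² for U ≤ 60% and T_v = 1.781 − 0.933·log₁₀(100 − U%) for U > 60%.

U ≈ 33.4 %

Drainage path length: H_d = H = 8.3 m (single drainage).
T_v = c_v·t/H_d² = 6.1×0.99/8.3² = 0.087661.
T_v = 0.087661 corresponds to the U ≤ 60% branch:
U = √(4T_v/π) = 0.3341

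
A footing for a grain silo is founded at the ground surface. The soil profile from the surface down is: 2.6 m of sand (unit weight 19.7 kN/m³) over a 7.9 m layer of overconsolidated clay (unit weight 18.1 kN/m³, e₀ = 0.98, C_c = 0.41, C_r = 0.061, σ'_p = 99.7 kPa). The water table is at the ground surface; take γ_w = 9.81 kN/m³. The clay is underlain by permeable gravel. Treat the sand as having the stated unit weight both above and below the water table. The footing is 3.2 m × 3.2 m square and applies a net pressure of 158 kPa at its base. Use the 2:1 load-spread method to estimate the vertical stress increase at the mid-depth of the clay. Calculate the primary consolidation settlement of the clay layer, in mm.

Mid-depth of clay below the ground surface: z = 2.6 + 7.9/2 = 6.55 m.
Total vertical stress at mid-clay: σ_v = 19.7×2.6 + 18.1×3.95 = 122.72 kPa.
Pore pressure: u = 9.81×(6.55 − 0) = 64.255 kPa.
Initial effective stress: σ'_0 = σ_v − u = 122.72 − 64.255 = 58.465 kPa.
Stress increase at mid-clay by the 2:1 spreading method:
Δσ = qBL/((B+z)(L+z)) = 158×3.2×3.2/((3.2+6.55)(3.2+6.55)) = 17.02 kPa
Final effective stress: σ'_f = 58.465 + 17.02 = 75.485 kPa.
σ'_f = 75.485 ≤ σ'_p = 99.7 kPa, so the clay remains overconsolidated and only the recompression index applies:
S_c = C_r·H/(1+e₀)·log₁₀(σ'_f/σ'_0) = 0.061×7.9/1.98×log₁₀(75.485/58.465)
    = 0.24338 × 0.11096 = 0.02701 m

S_c ≈ 27 mm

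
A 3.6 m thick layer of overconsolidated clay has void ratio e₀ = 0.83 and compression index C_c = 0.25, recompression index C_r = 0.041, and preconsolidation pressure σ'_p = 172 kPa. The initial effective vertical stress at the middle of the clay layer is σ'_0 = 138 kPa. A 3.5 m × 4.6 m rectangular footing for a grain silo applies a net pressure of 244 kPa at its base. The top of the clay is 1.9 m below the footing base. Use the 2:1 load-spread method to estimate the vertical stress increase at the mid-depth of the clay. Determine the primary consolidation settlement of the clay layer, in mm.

S_c ≈ 43.9 mm

Mid-depth of clay below the footing base: z = 1.9 + 3.6/2 = 3.7 m.
Stress increase at mid-clay by the 2:1 spreading method:
Δσ = qBL/((B+z)(L+z)) = 244×3.5×4.6/((3.5+3.7)(4.6+3.7)) = 65.736 kPa
Final effective stress: σ'_f = 138 + 65.736 = 203.74 kPa.
σ'_f = 203.74 > σ'_p = 172 kPa, so the stress path crosses the preconsolidation pressure — recompression up to σ'_p, then virgin compression beyond:
S_c = H/(1+e₀)·[C_r·log₁₀(σ'_p/σ'_0) + C_c·log₁₀(σ'_f/σ'_p)]
    = 3.6/1.83 × [0.041×log₁₀(172/138) + 0.25×log₁₀(203.74/172)]
    = 1.9672 × [0.0039216 + 0.018387] = 0.04389 m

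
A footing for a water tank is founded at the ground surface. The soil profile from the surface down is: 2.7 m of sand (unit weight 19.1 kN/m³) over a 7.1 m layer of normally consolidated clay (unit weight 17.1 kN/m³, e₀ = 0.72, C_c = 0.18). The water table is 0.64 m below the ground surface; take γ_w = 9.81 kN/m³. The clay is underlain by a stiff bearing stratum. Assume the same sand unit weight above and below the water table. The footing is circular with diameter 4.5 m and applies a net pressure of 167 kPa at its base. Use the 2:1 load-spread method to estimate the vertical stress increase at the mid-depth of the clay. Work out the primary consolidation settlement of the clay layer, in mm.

Mid-depth of clay below the ground surface: z = 2.7 + 7.1/2 = 6.25 m.
Total vertical stress at mid-clay: σ_v = 19.1×2.7 + 17.1×3.55 = 112.28 kPa.
Pore pressure: u = 9.81×(6.25 − 0.64) = 55.034 kPa.
Initial effective stress: σ'_0 = σ_v − u = 112.28 − 55.034 = 57.246 kPa.
Stress increase at mid-clay by the 2:1 spreading method:
Δσ ≈ qD²/(D+z)² = 167×4.5²/(4.5+6.25)² = 29.263 kPa
Final effective stress: σ'_f = σ'_0 + Δσ = 57.246 + 29.263 = 86.509 kPa.
Normally consolidated clay, so the full stress increment lies on the virgin compression line:
S_c = C_c·H/(1+e₀)·log₁₀(σ'_f/σ'_0) = 0.18×7.1/(1+0.72)×log₁₀(86.509/57.246)
    = 0.74302 × 0.17932 = 0.1332 m

S_c ≈ 133 mm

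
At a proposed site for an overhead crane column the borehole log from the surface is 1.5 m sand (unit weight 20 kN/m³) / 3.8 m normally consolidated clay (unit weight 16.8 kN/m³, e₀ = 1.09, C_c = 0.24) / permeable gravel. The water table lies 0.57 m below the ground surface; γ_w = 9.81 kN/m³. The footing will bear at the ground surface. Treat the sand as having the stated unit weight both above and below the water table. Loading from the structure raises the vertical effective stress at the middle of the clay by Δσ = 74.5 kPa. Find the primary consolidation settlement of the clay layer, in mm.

S_c ≈ 219 mm

Mid-depth of clay below the ground surface: z = 1.5 + 3.8/2 = 3.4 m.
Total vertical stress at mid-clay: σ_v = 20×1.5 + 16.8×1.9 = 61.92 kPa.
Pore pressure: u = 9.81×(3.4 − 0.57) = 27.762 kPa.
Initial effective stress: σ'_0 = σ_v − u = 61.92 − 27.762 = 34.158 kPa.
Final effective stress: σ'_f = σ'_0 + Δσ = 34.158 + 74.5 = 108.66 kPa.
Normally consolidated clay, so the full stress increment lies on the virgin compression line:
S_c = C_c·H/(1+e₀)·log₁₀(σ'_f/σ'_0) = 0.24×3.8/(1+1.09)×log₁₀(108.66/34.158)
    = 0.43636 × 0.50258 = 0.2193 m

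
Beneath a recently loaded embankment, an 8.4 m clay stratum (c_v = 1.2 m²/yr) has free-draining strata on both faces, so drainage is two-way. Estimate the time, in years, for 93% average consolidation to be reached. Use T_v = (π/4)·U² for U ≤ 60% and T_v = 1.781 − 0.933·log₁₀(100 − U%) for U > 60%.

t ≈ 14.6 years

Drainage path length: H_d = H/2 = 4.2 m (double drainage).
U > 60%: T_v = 1.781 − 0.933·log₁₀(100 − 93) = 0.99252.
t = T_v·H_d²/c_v = 0.99252×4.2²/1.2 = 14.59 years.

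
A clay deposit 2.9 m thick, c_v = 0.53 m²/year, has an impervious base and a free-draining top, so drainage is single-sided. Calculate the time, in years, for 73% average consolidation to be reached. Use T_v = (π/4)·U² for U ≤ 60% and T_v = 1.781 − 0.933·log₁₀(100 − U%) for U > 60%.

Drainage path length: H_d = H = 2.9 m (single drainage).
U > 60%: T_v = 1.781 − 0.933·log₁₀(100 − 73) = 0.44554.
t = T_v·H_d²/c_v = 0.44554×2.9²/0.53 = 7.07 years.

t ≈ 7.07 years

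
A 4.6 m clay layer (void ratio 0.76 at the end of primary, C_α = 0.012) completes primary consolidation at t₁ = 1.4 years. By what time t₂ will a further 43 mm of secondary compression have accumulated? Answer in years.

t₂ ≈ 32.9 years

S_s = C_α·H/(1+e_p)·log₁₀(t₂/t₁) ⇒ log₁₀(t₂/t₁) = S_s·(1+e_p)/(C_α·H).
log₁₀(t₂/t₁) = 0.043 × (1+0.76) / (0.012×4.6) = 1.371
t₂ = t₁ × 10^1.371 = 1.4 × 23.5 = 32.9 years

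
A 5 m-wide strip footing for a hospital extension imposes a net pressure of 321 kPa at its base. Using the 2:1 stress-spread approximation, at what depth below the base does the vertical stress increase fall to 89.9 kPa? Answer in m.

z ≈ 12.9 m

2:1 spreading — at depth z the loaded area has grown by z in each plan dimension:
qB/(B+z) = Δσ_z ⇒ z = qB/Δσ_z − B = 321×5/89.9 − 5 = 12.85 m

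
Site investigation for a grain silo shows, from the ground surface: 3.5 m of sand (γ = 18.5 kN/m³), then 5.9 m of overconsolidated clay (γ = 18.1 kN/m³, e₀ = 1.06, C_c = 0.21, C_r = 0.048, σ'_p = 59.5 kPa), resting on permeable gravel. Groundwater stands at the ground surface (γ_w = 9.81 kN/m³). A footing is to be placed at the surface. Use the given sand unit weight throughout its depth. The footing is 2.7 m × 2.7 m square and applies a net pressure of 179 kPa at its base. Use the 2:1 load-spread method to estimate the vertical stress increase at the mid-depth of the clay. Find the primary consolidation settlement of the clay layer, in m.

S_c ≈ 0.049 m

Mid-depth of clay below the ground surface: z = 3.5 + 5.9/2 = 6.45 m.
Total vertical stress at mid-clay: σ_v = 18.5×3.5 + 18.1×2.95 = 118.15 kPa.
Pore pressure: u = 9.81×(6.45 − 0) = 63.275 kPa.
Initial effective stress: σ'_0 = σ_v − u = 118.15 − 63.275 = 54.875 kPa.
Stress increase at mid-clay by the 2:1 spreading method:
Δσ = qBL/((B+z)(L+z)) = 179×2.7×2.7/((2.7+6.45)(2.7+6.45)) = 15.586 kPa
Final effective stress: σ'_f = 54.875 + 15.586 = 70.461 kPa.
σ'_f = 70.461 > σ'_p = 59.5 kPa, so the stress path crosses the preconsolidation pressure — recompression up to σ'_p, then virgin compression beyond:
S_c = H/(1+e₀)·[C_r·log₁₀(σ'_p/σ'_0) + C_c·log₁₀(σ'_f/σ'_p)]
    = 5.9/2.06 × [0.048×log₁₀(59.5/54.875) + 0.21×log₁₀(70.461/59.5)]
    = 2.8641 × [0.0016868 + 0.015421] = 0.049 m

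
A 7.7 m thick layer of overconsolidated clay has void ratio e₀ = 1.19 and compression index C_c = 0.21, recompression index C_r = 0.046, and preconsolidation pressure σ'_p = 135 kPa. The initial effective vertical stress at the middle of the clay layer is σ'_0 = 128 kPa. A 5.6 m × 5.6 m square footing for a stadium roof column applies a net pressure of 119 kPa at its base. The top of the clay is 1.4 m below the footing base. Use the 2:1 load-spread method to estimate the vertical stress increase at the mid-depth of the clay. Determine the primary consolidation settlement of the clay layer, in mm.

Mid-depth of clay below the footing base: z = 1.4 + 7.7/2 = 5.25 m.
Stress increase at mid-clay by the 2:1 spreading method:
Δσ = qBL/((B+z)(L+z)) = 119×5.6×5.6/((5.6+5.25)(5.6+5.25)) = 31.7 kPa
Final effective stress: σ'_f = 128 + 31.7 = 159.7 kPa.
σ'_f = 159.7 > σ'_p = 135 kPa, so the stress path crosses the preconsolidation pressure — recompression up to σ'_p, then virgin compression beyond:
S_c = H/(1+e₀)·[C_r·log₁₀(σ'_p/σ'_0) + C_c·log₁₀(σ'_f/σ'_p)]
    = 7.7/2.19 × [0.046×log₁₀(135/128) + 0.21×log₁₀(159.7/135)]
    = 3.516 × [0.0010637 + 0.015324] = 0.05762 m

S_c ≈ 57.6 mm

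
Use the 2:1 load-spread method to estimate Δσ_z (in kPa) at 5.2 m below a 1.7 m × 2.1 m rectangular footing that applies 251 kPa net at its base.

By the 2:1 method the load spreads at 1 horizontal : 2 vertical, so at depth z the loaded area has grown by z in each plan dimension:
Δσ = qBL/((B+z)(L+z)) = 251×1.7×2.1/((1.7+5.2)(2.1+5.2)) = 17.79 kPa

Δσ_z ≈ 17.8 kPa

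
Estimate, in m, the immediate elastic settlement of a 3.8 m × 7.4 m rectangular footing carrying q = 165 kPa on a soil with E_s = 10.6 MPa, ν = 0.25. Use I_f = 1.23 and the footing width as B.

Immediate (elastic) settlement: S_e = q·B·(1−ν²)/E_s · I_f.
E_s = 10.6 MPa = 10600 kPa.
S_e = 165 × 3.8 × (1 − 0.25²) / 10600 × 1.23
    = 165 × 3.8 × 0.9375 / 10600 × 1.23
    = 0.06821 m

S_e ≈ 0.0682 m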